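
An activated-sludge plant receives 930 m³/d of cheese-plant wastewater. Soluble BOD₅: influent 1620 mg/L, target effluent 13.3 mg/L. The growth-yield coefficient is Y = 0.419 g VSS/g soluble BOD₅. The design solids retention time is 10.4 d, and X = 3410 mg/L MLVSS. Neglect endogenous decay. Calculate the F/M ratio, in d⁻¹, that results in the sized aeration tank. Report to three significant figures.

With k_d = 0 the design equation reduces to V = Y Q (S₀−S) θ_c / X = 0.419 × 930 × (1620 − 13.3) × 10.4 / 3410 = 1909 m³.
F/M = Q·S₀ / (V·X) = 930 × 1620 / (1909 × 3410) = 0.2314 g soluble BOD₅·(g VSS·d)⁻¹.

F/M ≈ 0.231 d⁻¹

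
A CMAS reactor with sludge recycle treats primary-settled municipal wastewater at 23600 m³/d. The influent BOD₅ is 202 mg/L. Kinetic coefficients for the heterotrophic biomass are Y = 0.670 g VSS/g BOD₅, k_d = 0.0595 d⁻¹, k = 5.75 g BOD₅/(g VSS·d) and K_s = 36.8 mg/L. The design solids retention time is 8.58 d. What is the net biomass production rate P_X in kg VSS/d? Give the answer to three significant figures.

From the Monod/SRT balance for a CMAS, S = K_s·(1+k_d θ_c)/[θ_c·(Y k − k_d) − 1] = 36.8 × (1 + 0.0595 × 8.58) / [8.58 × (0.670 × 5.75 − 0.0595) − 1] = 55.59 / 31.54 = 1.762 mg/L.
The observed yield is Y_obs = Y/(1 + k_d·θ_c) = 0.670 / (1 + 0.0595 × 8.58) = 0.670 / 1.511 = 0.4436 g VSS per g BOD₅ removed.
Q·(S₀ − S) = 23600 × (202 − 1.76) × 10⁻³ = 4726 kg/d removed.
So the net sludge growth is P_X = 0.4436 × 4726 = 2096 kg VSS/d.

P_X ≈ 2100 kg VSS/d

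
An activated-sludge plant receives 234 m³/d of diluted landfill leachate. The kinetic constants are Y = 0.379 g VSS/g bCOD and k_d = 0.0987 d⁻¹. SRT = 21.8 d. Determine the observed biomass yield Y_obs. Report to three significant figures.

Observed yield with endogenous decay: Y_obs = Y / (1 + k_d·θ_c) = 0.379 / (1 + 0.0987 × 21.8) = 0.379 / 3.152 = 0.1203 g VSS/g bCOD.

Y_obs ≈ 0.120 g VSS/g bCOD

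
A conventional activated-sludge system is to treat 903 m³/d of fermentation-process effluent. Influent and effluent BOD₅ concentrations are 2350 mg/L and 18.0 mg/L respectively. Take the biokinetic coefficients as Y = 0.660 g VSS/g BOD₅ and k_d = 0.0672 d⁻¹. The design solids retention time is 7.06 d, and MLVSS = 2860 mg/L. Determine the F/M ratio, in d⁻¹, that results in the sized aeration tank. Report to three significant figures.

F/M ≈ 0.319 d⁻¹

Steady-state biomass mass balance: V·X·(1 + k_d·θ_c) = Y·Q·(S₀ − S)·θ_c, so V = 0.660 × 903 × (2350 − 18.0) × 7.06 / [2860 × (1 + 0.0672 × 7.06)] = 9.81×10^6 / 4217 = 2327 m³.
F/M = Q·S₀ / (V·X) = 903 × 2350 / (2327 × 2860) = 0.3189 g BOD₅·(g VSS·d)⁻¹.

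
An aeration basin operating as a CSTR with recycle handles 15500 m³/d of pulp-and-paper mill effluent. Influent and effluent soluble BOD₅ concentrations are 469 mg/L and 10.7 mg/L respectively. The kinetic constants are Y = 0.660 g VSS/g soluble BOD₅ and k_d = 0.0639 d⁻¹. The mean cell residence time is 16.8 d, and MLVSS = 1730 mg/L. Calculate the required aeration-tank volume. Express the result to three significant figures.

V ≈ 22000 m³

From the SRT design equation V = Y Q (S₀−S) θ_c / [X (1 + k_d θ_c)] = 0.660 × 15500 × (469 − 10.7) × 16.8 / [1730 × (1 + 0.0639 × 16.8)] = 7.88×10^7 / 3587 = 21957 m³.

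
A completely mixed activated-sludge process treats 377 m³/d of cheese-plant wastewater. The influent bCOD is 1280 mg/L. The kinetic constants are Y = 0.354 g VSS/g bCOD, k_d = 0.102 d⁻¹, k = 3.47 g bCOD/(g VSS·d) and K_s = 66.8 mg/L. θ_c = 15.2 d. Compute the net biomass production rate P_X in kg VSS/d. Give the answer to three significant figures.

For a completely mixed reactor with recycle the Lawrence–McCarty relation gives S = K_s·(1 + k_d·θ_c) / [θ_c·(Y·k − k_d) − 1] = 66.8 × (1 + 0.102 × 15.2) / [15.2 × (0.354 × 3.47 − 0.102) − 1] = 170.4 / 16.12 = 10.57 mg/L.
Y_obs = Y / (1 + k_d θ_c) = 0.354 / (1 + 0.102 × 15.2) = 0.354 / 2.550 = 0.1388.
Mass of bCOD removed per day: Q(S₀ − S) = 377 × 1269 g/m³ = 478.6 kg/d.
Net biomass production P_X = Y_obs × Q·(S₀ − S) = 0.1388 × 478.6 = 66.43 kg VSS/d.

P_X ≈ 66.4 kg VSS/d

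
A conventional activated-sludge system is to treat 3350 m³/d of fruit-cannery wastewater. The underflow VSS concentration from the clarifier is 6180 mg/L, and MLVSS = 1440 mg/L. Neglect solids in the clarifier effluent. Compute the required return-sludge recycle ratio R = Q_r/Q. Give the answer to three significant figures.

Mass balance around the secondary clarifier (neglecting effluent solids): R = X / (X_r − X) = 1440 / (6180 − 1440) = 0.3038.

R ≈ 0.304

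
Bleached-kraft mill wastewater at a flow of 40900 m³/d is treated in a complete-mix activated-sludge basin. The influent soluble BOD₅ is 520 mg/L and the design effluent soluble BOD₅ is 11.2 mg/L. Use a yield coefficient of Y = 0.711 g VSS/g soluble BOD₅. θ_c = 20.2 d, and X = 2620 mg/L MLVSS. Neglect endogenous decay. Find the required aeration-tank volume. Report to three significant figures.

V·X = Y·Q·ΔS·θ_c gives V = 0.711 × 40900 × (520 − 11.2) × 20.2 / 2620 = 114075 m³.

V ≈ 114000 m³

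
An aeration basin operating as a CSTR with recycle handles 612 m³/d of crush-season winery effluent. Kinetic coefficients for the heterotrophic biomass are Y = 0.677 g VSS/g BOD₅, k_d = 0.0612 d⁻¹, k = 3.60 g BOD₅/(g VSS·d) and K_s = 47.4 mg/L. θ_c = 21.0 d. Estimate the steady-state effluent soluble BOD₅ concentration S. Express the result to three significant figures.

From the Monod/SRT balance for a CMAS, S = K_s·(1+k_d θ_c)/[θ_c·(Y k − k_d) − 1] = 47.4 × (1 + 0.0612 × 21.0) / [21.0 × (0.677 × 3.60 − 0.0612) − 1] = 108.3 / 48.90 = 2.215 mg/L.

S ≈ 2.22 mg/L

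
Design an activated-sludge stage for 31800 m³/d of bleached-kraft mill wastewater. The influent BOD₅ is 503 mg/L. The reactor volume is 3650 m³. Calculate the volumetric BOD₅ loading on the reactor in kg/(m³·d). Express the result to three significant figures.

L_v ≈ 4.38 kg BOD₅/(m³·d)

Applied BOD₅ load per unit volume = Q·S₀/V = (31800 × 503/1000)/3650 = 4.382 kg BOD₅·m⁻³·d⁻¹.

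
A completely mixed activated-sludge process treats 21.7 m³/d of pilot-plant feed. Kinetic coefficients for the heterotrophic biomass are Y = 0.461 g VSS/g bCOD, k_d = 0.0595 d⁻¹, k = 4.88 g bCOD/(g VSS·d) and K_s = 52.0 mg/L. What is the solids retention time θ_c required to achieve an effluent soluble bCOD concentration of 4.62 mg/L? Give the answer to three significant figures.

From 1/θ_c = Y·k·S/(K_s + S) − k_d: Y·k·S/(K_s+S) = 0.461 × 4.88 × 4.62 / (52.0 + 4.62) = 0.1836 d⁻¹.
1/θ_c = 0.1836 − 0.0595 = 0.1241 d⁻¹, so θ_c = 8.060 d.

θ_c ≈ 8.06 d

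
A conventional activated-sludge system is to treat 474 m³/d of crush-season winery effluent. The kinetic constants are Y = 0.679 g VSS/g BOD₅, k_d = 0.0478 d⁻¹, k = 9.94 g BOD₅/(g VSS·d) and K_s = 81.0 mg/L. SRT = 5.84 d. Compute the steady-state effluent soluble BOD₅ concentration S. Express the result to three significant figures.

S ≈ 2.72 mg/L

Effluent substrate depends only on kinetics and SRT: S = K_s(1 + k_d θ_c) / [θ_c(Yk − k_d) − 1] = 81.0 × (1 + 0.0478 × 5.84) / [5.84 × (0.679 × 9.94 − 0.0478) − 1] = 103.6 / 38.14 = 2.717 mg/L.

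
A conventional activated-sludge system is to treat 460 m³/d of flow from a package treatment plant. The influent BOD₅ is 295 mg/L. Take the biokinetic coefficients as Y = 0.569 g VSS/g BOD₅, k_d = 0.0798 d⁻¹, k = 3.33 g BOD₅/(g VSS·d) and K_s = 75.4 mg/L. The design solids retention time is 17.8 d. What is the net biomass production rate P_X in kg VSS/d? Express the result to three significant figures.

P_X ≈ 31.3 kg VSS/d

For a completely mixed reactor with recycle the Lawrence–McCarty relation gives S = K_s·(1 + k_d·θ_c) / [θ_c·(Y·k − k_d) − 1] = 75.4 × (1 + 0.0798 × 17.8) / [17.8 × (0.569 × 3.33 − 0.0798) − 1] = 182.5 / 31.31 = 5.830 mg/L.
The observed yield is Y_obs = Y/(1 + k_d·θ_c) = 0.569 / (1 + 0.0798 × 17.8) = 0.569 / 2.420 = 0.2351 g VSS per g BOD₅ removed.
ΔS = 295 − 5.83 = 289.2 mg/L, so the substrate removal rate is 460 × 289.2/1000 = 133.0 kg BOD₅/d.
P_X = Y_obs · Q(S₀ − S) = 0.2351 × 133.0 = 31.27 kg VSS/d.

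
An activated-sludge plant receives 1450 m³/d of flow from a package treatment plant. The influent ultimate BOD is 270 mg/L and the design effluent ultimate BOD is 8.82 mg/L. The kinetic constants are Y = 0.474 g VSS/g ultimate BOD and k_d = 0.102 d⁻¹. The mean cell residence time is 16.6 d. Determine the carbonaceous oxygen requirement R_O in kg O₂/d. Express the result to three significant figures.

Observed yield with endogenous decay: Y_obs = Y / (1 + k_d·θ_c) = 0.474 / (1 + 0.102 × 16.6) = 0.474 / 2.693 = 0.1760 g VSS/g ultimate BOD.
Mass of ultimate BOD removed per day: Q(S₀ − S) = 1450 × 261.2 g/m³ = 378.7 kg/d.
Net sludge production P_X = 0.1760 × 378.7 = 66.65 kg VSS/d.
Carbonaceous O₂ demand = substrate oxidised − cell-mass equivalent = 378.7 − 1.42 × 66.65 = 284.1 kg O₂/d.

R_O ≈ 284 kg O₂/d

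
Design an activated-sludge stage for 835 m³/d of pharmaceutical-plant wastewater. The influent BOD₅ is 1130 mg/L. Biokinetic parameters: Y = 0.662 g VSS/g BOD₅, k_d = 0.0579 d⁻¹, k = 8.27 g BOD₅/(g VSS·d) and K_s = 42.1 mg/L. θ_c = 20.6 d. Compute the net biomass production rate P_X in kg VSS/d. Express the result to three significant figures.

P_X ≈ 285 kg VSS/d

Effluent substrate depends only on kinetics and SRT: S = K_s(1 + k_d θ_c) / [θ_c(Yk − k_d) − 1] = 42.1 × (1 + 0.0579 × 20.6) / [20.6 × (0.662 × 8.27 − 0.0579) − 1] = 92.31 / 110.6 = 0.8348 mg/L.
Correct the yield for decay: Y_obs = Y/(1 + k_d θ_c) = 0.662 / (1 + 0.0579 × 20.6) = 0.662 / 2.193 = 0.3019.
Mass of BOD₅ removed per day: Q(S₀ − S) = 835 × 1129 g/m³ = 942.9 kg/d.
P_X = Y_obs · Q(S₀ − S) = 0.3019 × 942.9 = 284.7 kg VSS/d.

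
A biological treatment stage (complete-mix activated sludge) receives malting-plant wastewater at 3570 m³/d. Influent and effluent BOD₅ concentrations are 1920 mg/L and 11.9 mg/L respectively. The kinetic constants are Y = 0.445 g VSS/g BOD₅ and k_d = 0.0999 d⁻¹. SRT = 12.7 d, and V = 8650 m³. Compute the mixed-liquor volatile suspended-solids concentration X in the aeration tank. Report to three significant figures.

Solving the biomass balance for X: X = Y Q (S₀−S) θ_c / [V (1+k_d θ_c)] = 0.445 × 3570 × (1920 − 11.9) × 12.7 / [8650 × (1 + 0.0999 × 12.7)] = 1962 mg/L.

X ≈ 1960 mg/L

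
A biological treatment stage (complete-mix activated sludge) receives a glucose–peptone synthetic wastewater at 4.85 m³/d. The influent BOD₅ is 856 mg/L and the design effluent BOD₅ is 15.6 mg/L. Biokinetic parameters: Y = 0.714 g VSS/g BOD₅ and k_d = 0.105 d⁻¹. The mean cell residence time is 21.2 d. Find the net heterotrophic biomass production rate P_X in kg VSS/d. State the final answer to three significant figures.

The observed yield is Y_obs = Y/(1 + k_d·θ_c) = 0.714 / (1 + 0.105 × 21.2) = 0.714 / 3.226 = 0.2213 g VSS per g BOD₅ removed.
Q·(S₀ − S) = 4.85 × (856 − 15.6) × 10⁻³ = 4.076 kg/d removed.
So the net sludge growth is P_X = 0.2213 × 4.076 = 0.9021 kg VSS/d.

P_X ≈ 0.902 kg VSS/d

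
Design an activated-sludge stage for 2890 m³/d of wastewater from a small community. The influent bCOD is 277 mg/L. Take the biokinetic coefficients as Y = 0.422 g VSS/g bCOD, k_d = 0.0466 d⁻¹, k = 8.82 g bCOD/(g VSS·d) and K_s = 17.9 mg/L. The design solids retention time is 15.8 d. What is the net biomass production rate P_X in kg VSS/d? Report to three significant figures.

Effluent substrate depends only on kinetics and SRT: S = K_s(1 + k_d θ_c) / [θ_c(Yk − k_d) − 1] = 17.9 × (1 + 0.0466 × 15.8) / [15.8 × (0.422 × 8.82 − 0.0466) − 1] = 31.08 / 57.07 = 0.5446 mg/L.
The observed yield is Y_obs = Y/(1 + k_d·θ_c) = 0.422 / (1 + 0.0466 × 15.8) = 0.422 / 1.736 = 0.2430 g VSS per g bCOD removed.
Substrate removed = Q·(S₀ − S) = 2890 m³/d × (277 − 0.545) g/m³ = 7.99×10^5 g/d = 799.0 kg/d.
Biomass produced: P_X = Y_obs·Q·ΔS = 0.2430 × 799.0 ≈ 194.2 kg VSS/d.

P_X ≈ 194 kg VSS/d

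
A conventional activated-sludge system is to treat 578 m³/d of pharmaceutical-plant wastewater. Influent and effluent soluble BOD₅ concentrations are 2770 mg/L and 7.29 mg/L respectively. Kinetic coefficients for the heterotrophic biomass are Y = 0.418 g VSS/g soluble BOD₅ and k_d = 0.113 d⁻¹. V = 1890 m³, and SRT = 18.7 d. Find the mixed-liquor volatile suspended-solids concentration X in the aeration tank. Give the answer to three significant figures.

X ≈ 2120 mg/L

Solving the biomass balance for X: X = Y Q (S₀−S) θ_c / [V (1+k_d θ_c)] = 0.418 × 578 × (2770 − 7.29) × 18.7 / [1890 × (1 + 0.113 × 18.7)] = 2121 mg/L.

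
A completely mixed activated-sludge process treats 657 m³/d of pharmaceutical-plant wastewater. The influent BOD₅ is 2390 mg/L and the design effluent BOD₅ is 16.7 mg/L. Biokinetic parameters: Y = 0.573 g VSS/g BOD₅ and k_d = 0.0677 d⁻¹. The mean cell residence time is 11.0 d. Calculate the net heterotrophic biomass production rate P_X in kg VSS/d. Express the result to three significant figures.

The observed yield is Y_obs = Y/(1 + k_d·θ_c) = 0.573 / (1 + 0.0677 × 11.0) = 0.573 / 1.745 = 0.3284 g VSS per g BOD₅ removed.
ΔS = 2390 − 16.7 = 2373 mg/L, so the substrate removal rate is 657 × 2373/1000 = 1559 kg BOD₅/d.
So the net sludge growth is P_X = 0.3284 × 1559 = 512.1 kg VSS/d.

P_X ≈ 512 kg VSS/d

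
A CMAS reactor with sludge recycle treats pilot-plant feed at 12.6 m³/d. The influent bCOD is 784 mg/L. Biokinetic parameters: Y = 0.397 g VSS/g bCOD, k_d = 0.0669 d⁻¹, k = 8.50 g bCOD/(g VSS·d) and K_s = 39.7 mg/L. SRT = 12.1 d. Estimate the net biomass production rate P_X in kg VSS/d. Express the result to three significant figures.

P_X ≈ 2.16 kg VSS/d

Effluent substrate depends only on kinetics and SRT: S = K_s(1 + k_d θ_c) / [θ_c(Yk − k_d) − 1] = 39.7 × (1 + 0.0669 × 12.1) / [12.1 × (0.397 × 8.50 − 0.0669) − 1] = 71.84 / 39.02 = 1.841 mg/L.
Correct the yield for decay: Y_obs = Y/(1 + k_d θ_c) = 0.397 / (1 + 0.0669 × 12.1) = 0.397 / 1.809 = 0.2194.
Mass of bCOD removed per day: Q(S₀ − S) = 12.6 × 782.2 g/m³ = 9.855 kg/d.
Net biomass production P_X = Y_obs × Q·(S₀ − S) = 0.2194 × 9.855 = 2.162 kg VSS/d.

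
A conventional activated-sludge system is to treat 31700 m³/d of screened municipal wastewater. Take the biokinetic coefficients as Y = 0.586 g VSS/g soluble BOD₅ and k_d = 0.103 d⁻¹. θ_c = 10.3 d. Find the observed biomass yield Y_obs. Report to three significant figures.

Y_obs ≈ 0.284 g VSS/g soluble BOD₅

Correct the yield for decay: Y_obs = Y/(1 + k_d θ_c) = 0.586 / (1 + 0.103 × 10.3) = 0.586 / 2.061 = 0.2843.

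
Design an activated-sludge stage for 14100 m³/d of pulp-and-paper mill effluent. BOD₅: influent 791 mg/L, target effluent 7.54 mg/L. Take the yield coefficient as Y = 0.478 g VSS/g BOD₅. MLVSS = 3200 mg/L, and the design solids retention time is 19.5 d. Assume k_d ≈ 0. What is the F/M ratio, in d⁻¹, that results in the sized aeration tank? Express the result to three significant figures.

F/M ≈ 0.108 d⁻¹

V·X = Y·Q·ΔS·θ_c gives V = 0.478 × 14100 × (791 − 7.54) × 19.5 / 3200 = 32177 m³.
Food-to-microorganism ratio F/M = Q S₀ / (V X) = 14100 × 791 / (32177 × 3200) = 0.1083 d⁻¹.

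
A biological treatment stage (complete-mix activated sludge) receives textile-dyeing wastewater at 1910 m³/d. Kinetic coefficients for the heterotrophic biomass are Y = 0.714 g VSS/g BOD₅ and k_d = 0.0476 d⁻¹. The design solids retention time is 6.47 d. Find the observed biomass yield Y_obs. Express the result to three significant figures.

Correct the yield for decay: Y_obs = Y/(1 + k_d θ_c) = 0.714 / (1 + 0.0476 × 6.47) = 0.714 / 1.308 = 0.5459.

Y_obs ≈ 0.546 g VSS/g BOD₅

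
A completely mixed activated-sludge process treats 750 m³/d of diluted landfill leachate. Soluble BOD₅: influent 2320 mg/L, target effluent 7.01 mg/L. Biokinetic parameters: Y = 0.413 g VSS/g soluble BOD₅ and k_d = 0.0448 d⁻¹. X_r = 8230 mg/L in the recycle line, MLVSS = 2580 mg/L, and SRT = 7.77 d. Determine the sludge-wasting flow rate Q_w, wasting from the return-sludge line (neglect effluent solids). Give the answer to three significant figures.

Rearranging the biomass balance for a CMAS with decay, V = Y·Q·ΔS·θ_c / [X·(1+k_d θ_c)] = 0.413 × 750 × (2320 − 7.01) × 7.77 / [2580 × (1 + 0.0448 × 7.77)] = 5.57×10^6 / 3478 = 1601 m³.
Wasting from the return line (neglecting effluent solids): Q_w = V·X / (θ_c·X_r) = 1601 × 2580 / (7.77 × 8230) = 64.58 m³/d.

Q_w ≈ 64.6 m³/d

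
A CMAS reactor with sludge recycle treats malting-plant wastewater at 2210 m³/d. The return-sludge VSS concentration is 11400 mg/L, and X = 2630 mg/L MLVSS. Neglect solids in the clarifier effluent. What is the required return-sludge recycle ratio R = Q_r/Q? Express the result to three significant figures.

R ≈ 0.300

Mass balance around the secondary clarifier (neglecting effluent solids): R = X / (X_r − X) = 2630 / (11400 − 2630) = 0.2999.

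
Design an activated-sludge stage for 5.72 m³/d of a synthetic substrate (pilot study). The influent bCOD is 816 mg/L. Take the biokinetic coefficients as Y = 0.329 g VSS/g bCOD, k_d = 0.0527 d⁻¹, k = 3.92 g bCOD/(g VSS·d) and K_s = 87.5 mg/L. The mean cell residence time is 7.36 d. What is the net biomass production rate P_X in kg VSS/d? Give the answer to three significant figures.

P_X ≈ 1.09 kg VSS/d

For a completely mixed reactor with recycle the Lawrence–McCarty relation gives S = K_s·(1 + k_d·θ_c) / [θ_c·(Y·k − k_d) − 1] = 87.5 × (1 + 0.0527 × 7.36) / [7.36 × (0.329 × 3.92 − 0.0527) − 1] = 121.4 / 8.104 = 14.98 mg/L.
Correct the yield for decay: Y_obs = Y/(1 + k_d θ_c) = 0.329 / (1 + 0.0527 × 7.36) = 0.329 / 1.388 = 0.2371.
Mass of bCOD removed per day: Q(S₀ − S) = 5.72 × 801.0 g/m³ = 4.582 kg/d.
So the net sludge growth is P_X = 0.2371 × 4.582 = 1.086 kg VSS/d.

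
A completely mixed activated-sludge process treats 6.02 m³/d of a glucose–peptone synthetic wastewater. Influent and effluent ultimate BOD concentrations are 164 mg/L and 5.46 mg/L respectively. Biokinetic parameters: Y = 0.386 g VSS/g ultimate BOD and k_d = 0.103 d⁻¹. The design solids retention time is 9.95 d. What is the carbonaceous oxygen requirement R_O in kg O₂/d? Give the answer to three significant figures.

R_O ≈ 0.696 kg O₂/d

Y_obs = Y / (1 + k_d θ_c) = 0.386 / (1 + 0.103 × 9.95) = 0.386 / 2.025 = 0.1906.
Substrate removed = Q·(S₀ − S) = 6.02 m³/d × (164 − 5.46) g/m³ = 9.54×10^2 g/d = 0.9544 kg/d.
Net sludge production P_X = 0.1906 × 0.9544 = 0.1819 kg VSS/d.
R_O = Q·(S₀ − S) − 1.42·P_X = 0.9544 − 1.42 × 0.1819 = 0.6961 kg O₂/d.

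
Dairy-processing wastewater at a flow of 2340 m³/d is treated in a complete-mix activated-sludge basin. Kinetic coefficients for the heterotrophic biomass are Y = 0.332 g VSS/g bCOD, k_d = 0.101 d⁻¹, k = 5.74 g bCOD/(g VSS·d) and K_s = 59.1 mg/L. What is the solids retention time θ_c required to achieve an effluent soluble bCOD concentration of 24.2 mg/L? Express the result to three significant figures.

θ_c ≈ 2.21 d

At the target effluent, Y k S/(K_s+S) = 0.332×5.74×24.2/83.30 = 0.5536 d⁻¹.
θ_c = 1/(μ − k_d) = 1/(0.5536 − 0.101) = 1/0.4526 = 2.209 d.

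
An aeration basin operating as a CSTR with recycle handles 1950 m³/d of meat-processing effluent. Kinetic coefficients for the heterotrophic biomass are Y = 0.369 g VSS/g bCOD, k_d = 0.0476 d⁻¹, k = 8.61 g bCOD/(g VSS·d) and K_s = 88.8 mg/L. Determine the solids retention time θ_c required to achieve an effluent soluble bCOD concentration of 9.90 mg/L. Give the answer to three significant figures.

At the target effluent, Y k S/(K_s+S) = 0.369×8.61×9.90/98.70 = 0.3187 d⁻¹.
Then 1/θ_c = μ − k_d = 0.3187 − 0.0476 = 0.2711 d⁻¹, giving θ_c = 3.689 d.

θ_c ≈ 3.69 d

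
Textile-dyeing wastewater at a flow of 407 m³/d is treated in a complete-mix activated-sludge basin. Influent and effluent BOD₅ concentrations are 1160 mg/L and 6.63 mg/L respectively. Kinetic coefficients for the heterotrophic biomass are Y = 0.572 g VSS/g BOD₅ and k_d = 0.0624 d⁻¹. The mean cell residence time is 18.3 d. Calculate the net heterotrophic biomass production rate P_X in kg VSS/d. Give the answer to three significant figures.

P_X ≈ 125 kg VSS/d

The observed yield is Y_obs = Y/(1 + k_d·θ_c) = 0.572 / (1 + 0.0624 × 18.3) = 0.572 / 2.142 = 0.2671 g VSS per g BOD₅ removed.
Q·(S₀ − S) = 407 × (1160 − 6.63) × 10⁻³ = 469.4 kg/d removed.
So the net sludge growth is P_X = 0.2671 × 469.4 = 125.4 kg VSS/d.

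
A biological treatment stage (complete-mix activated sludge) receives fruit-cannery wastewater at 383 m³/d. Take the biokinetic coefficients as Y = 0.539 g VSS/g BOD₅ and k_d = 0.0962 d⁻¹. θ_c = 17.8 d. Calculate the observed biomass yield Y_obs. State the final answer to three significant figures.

Y_obs ≈ 0.199 g VSS/g BOD₅

Observed yield with endogenous decay: Y_obs = Y / (1 + k_d·θ_c) = 0.539 / (1 + 0.0962 × 17.8) = 0.539 / 2.712 = 0.1987 g VSS/g BOD₅.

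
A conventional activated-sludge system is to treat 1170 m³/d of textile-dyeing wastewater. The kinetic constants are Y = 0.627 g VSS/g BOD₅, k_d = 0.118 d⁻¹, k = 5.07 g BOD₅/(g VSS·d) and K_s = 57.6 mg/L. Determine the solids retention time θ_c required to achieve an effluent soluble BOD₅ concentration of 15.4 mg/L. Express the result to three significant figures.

Specific growth rate at S = 15.4 mg/L: μ = YkS/(K_s+S) = 0.627·5.07·15.4/(57.6+15.4) = 0.6706 d⁻¹.
θ_c = 1/(μ − k_d) = 1/(0.6706 − 0.118) = 1/0.5526 = 1.810 d.

θ_c ≈ 1.81 d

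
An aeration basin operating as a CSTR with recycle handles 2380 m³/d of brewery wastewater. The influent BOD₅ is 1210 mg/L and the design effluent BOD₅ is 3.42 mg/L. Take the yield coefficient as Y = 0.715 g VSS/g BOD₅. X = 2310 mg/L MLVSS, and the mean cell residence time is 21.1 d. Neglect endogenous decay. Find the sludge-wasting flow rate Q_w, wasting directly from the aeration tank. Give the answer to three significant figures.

Q_w ≈ 889 m³/d

V·X = Y·Q·ΔS·θ_c gives V = 0.715 × 2380 × (1210 − 3.42) × 21.1 / 2310 = 18755 m³.
Wasting from the aeration tank: Q_w = V / θ_c = 18755 / 21.1 = 888.8 m³/d.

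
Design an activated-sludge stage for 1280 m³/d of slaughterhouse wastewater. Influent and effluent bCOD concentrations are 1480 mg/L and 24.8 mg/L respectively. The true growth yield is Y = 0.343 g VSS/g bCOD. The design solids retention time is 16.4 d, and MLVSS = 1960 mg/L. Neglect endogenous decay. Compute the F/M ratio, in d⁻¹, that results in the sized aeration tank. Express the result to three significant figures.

F/M ≈ 0.181 d⁻¹

V·X = Y·Q·ΔS·θ_c gives V = 0.343 × 1280 × (1480 − 24.8) × 16.4 / 1960 = 5346 m³.
Food-to-microorganism ratio F/M = Q S₀ / (V X) = 1280 × 1480 / (5346 × 1960) = 0.1808 d⁻¹.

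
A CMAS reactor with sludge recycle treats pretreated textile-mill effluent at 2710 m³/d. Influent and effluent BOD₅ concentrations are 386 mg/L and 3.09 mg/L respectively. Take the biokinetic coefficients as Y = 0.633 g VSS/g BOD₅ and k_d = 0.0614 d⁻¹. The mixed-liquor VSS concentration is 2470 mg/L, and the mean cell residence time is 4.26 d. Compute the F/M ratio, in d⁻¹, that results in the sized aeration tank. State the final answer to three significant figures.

From the SRT design equation V = Y Q (S₀−S) θ_c / [X (1 + k_d θ_c)] = 0.633 × 2710 × (386 − 3.09) × 4.26 / [2470 × (1 + 0.0614 × 4.26)] = 2.8×10^6 / 3116 = 898.0 m³.
Food-to-microorganism ratio F/M = Q S₀ / (V X) = 2710 × 386 / (898.0 × 2470) = 0.4716 d⁻¹.

F/M ≈ 0.472 d⁻¹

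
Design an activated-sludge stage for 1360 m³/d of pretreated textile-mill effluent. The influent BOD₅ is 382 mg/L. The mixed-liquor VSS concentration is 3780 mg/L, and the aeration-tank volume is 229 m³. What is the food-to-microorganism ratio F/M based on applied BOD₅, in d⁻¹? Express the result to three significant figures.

F/M ≈ 0.600 d⁻¹

F/M = applied load / biomass = Q·S₀/(V·X) = 1360 × 382 / (229.0 × 3780) = 0.6002 d⁻¹.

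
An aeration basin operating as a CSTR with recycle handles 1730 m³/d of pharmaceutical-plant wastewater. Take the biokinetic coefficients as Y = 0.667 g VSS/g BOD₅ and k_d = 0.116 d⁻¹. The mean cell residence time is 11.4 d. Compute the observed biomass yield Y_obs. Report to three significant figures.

Y_obs = Y / (1 + k_d θ_c) = 0.667 / (1 + 0.116 × 11.4) = 0.667 / 2.322 = 0.2872.

Y_obs ≈ 0.287 g VSS/g BOD₅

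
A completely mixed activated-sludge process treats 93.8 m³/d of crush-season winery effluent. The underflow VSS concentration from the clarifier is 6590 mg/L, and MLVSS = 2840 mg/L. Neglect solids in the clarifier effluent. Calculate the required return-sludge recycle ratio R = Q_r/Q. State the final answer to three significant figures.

R ≈ 0.757

R = Q_r/Q = X/(X_r − X) = 2840 / (6590 − 2840) = 0.7573.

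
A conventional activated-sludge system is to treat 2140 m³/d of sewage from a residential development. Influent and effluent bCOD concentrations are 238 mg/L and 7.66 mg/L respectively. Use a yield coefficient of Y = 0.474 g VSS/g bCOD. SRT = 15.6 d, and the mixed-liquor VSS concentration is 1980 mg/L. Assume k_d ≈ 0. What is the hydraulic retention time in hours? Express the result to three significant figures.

τ ≈ 20.6 h

Biomass mass balance (decay neglected): V·X = Y·Q·(S₀ − S)·θ_c, so V = 0.474 × 2140 × (238 − 7.66) × 15.6 / 1980 = 1841 m³.
Hydraulic retention time τ = V/Q = 1841 / 2140 = 0.8602 d = 20.65 h.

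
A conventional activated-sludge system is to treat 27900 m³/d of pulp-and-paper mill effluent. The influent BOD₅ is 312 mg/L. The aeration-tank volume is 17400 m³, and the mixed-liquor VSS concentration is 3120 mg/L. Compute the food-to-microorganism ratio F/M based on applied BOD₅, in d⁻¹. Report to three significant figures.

F/M ≈ 0.160 d⁻¹

Food-to-microorganism ratio F/M = Q S₀ / (V X) = 27900 × 312 / (17400 × 3120) = 0.1603 d⁻¹.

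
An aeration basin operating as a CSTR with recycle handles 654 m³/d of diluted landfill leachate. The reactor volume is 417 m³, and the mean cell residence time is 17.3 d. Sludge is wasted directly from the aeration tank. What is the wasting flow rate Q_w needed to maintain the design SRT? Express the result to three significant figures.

Wasting from the aeration tank: Q_w = V / θ_c = 417.0 / 17.3 = 24.10 m³/d.

Q_w ≈ 24.1 m³/d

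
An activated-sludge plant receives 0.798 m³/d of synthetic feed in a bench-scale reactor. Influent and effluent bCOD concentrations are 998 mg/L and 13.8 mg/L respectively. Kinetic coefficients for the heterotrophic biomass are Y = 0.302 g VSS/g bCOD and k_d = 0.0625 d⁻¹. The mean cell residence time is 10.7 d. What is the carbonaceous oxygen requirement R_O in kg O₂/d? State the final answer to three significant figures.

The observed yield is Y_obs = Y/(1 + k_d·θ_c) = 0.302 / (1 + 0.0625 × 10.7) = 0.302 / 1.669 = 0.1810 g VSS per g bCOD removed.
Mass of bCOD removed per day: Q(S₀ − S) = 0.798 × 984.2 g/m³ = 0.7854 kg/d.
Biomass synthesised: P_X = Y_obs × 0.7854 = 0.1421 kg VSS/d.
R_O = Q·ΔS − 1.42 P_X = 0.7854 − 0.2018 = 0.5836 kg O₂/d.

R_O ≈ 0.584 kg O₂/d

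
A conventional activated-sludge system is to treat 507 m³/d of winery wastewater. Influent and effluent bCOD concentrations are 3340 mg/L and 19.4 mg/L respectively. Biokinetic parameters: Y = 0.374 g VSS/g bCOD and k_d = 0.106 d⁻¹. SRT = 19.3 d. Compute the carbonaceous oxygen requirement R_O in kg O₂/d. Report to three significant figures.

R_O ≈ 1390 kg O₂/d

Y_obs = Y / (1 + k_d θ_c) = 0.374 / (1 + 0.106 × 19.3) = 0.374 / 3.046 = 0.1228.
Substrate removed = Q·(S₀ − S) = 507 m³/d × (3340 − 19.4) g/m³ = 1.68×10^6 g/d = 1684 kg/d.
P_X = Y_obs·Q·(S₀ − S) = 0.1228 × 1684 = 206.7 kg VSS/d.
R_O = Q·ΔS − 1.42 P_X = 1684 − 293.6 = 1390 kg O₂/d.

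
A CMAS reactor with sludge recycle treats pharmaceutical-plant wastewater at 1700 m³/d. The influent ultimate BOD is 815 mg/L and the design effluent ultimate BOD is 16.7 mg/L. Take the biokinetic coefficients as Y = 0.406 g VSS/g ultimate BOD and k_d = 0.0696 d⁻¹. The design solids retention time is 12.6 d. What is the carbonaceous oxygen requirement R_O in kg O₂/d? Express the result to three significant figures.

Observed yield with endogenous decay: Y_obs = Y / (1 + k_d·θ_c) = 0.406 / (1 + 0.0696 × 12.6) = 0.406 / 1.877 = 0.2163 g VSS/g ultimate BOD.
Substrate removed = Q·(S₀ − S) = 1700 m³/d × (815 − 16.7) g/m³ = 1.36×10^6 g/d = 1357 kg/d.
Biomass synthesised: P_X = Y_obs × 1357 = 293.6 kg VSS/d.
Carbonaceous O₂ demand = substrate oxidised − cell-mass equivalent = 1357 − 1.42 × 293.6 = 940.3 kg O₂/d.

R_O ≈ 940 kg O₂/d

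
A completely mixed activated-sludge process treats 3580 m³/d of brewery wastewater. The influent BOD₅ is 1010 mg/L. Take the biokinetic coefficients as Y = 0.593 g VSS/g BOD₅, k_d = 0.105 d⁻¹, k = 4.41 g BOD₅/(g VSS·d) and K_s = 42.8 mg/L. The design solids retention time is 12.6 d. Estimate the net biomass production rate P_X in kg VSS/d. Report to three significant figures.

Effluent substrate depends only on kinetics and SRT: S = K_s(1 + k_d θ_c) / [θ_c(Yk − k_d) − 1] = 42.8 × (1 + 0.105 × 12.6) / [12.6 × (0.593 × 4.41 − 0.105) − 1] = 99.42 / 30.63 = 3.246 mg/L.
Observed yield with endogenous decay: Y_obs = Y / (1 + k_d·θ_c) = 0.593 / (1 + 0.105 × 12.6) = 0.593 / 2.323 = 0.2553 g VSS/g BOD₅.
Q·(S₀ − S) = 3580 × (1010 − 3.25) × 10⁻³ = 3604 kg/d removed.
Biomass produced: P_X = Y_obs·Q·ΔS = 0.2553 × 3604 ≈ 920.0 kg VSS/d.

P_X ≈ 920 kg VSS/d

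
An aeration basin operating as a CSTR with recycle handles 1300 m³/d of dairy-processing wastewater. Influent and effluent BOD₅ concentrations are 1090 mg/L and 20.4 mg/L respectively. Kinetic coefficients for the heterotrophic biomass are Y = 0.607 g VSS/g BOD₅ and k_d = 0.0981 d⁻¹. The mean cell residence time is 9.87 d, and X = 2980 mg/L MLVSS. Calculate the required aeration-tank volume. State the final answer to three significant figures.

From the SRT design equation V = Y Q (S₀−S) θ_c / [X (1 + k_d θ_c)] = 0.607 × 1300 × (1090 − 20.4) × 9.87 / [2980 × (1 + 0.0981 × 9.87)] = 8.33×10^6 / 5865 = 1420 m³.

V ≈ 1420 m³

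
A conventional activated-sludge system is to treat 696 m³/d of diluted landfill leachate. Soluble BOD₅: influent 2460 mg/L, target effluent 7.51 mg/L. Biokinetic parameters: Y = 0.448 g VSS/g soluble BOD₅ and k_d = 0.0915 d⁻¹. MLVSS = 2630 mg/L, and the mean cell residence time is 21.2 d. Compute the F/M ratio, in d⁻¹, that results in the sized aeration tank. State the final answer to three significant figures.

F/M ≈ 0.310 d⁻¹

Steady-state biomass mass balance: V·X·(1 + k_d·θ_c) = Y·Q·(S₀ − S)·θ_c, so V = 0.448 × 696 × (2460 − 7.51) × 21.2 / [2630 × (1 + 0.0915 × 21.2)] = 1.62×10^7 / 7732 = 2097 m³.
F/M = applied load / biomass = Q·S₀/(V·X) = 696 × 2460 / (2097 × 2630) = 0.3105 d⁻¹.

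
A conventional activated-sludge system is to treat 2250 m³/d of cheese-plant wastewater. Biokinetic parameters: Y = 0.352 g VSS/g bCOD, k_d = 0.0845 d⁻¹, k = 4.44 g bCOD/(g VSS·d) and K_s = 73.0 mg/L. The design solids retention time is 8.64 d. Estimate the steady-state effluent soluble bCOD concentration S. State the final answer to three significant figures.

S ≈ 10.7 mg/L

For a completely mixed reactor with recycle the Lawrence–McCarty relation gives S = K_s·(1 + k_d·θ_c) / [θ_c·(Y·k − k_d) − 1] = 73.0 × (1 + 0.0845 × 8.64) / [8.64 × (0.352 × 4.44 − 0.0845) − 1] = 126.3 / 11.77 = 10.73 mg/L.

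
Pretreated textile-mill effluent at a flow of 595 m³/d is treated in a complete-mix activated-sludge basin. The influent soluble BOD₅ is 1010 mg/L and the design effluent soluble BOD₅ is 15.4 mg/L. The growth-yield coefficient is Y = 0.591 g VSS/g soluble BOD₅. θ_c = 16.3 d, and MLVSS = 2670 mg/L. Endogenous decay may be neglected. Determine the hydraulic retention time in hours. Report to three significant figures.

V·X = Y·Q·ΔS·θ_c gives V = 0.591 × 595 × (1010 − 15.4) × 16.3 / 2670 = 2135 m³.
HRT = V/Q = 2135 m³ / 595 m³·d⁻¹ = 3.588 d × 24 = 86.12 h.

τ ≈ 86.1 h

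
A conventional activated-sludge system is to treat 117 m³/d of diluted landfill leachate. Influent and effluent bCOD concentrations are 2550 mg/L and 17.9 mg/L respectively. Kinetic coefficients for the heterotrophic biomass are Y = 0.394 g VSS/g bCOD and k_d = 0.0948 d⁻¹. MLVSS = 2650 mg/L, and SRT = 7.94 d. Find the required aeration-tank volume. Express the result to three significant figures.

Rearranging the biomass balance for a CMAS with decay, V = Y·Q·ΔS·θ_c / [X·(1+k_d θ_c)] = 0.394 × 117 × (2550 − 17.9) × 7.94 / [2650 × (1 + 0.0948 × 7.94)] = 9.27×10^5 / 4645 = 199.5 m³.

V ≈ 200 m³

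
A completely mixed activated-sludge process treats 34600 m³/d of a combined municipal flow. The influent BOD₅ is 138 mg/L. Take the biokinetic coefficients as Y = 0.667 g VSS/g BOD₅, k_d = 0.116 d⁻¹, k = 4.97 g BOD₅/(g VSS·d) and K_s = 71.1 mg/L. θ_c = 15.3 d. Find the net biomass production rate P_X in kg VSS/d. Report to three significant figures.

From the Monod/SRT balance for a CMAS, S = K_s·(1+k_d θ_c)/[θ_c·(Y k − k_d) − 1] = 71.1 × (1 + 0.116 × 15.3) / [15.3 × (0.667 × 4.97 − 0.116) − 1] = 197.3 / 47.94 = 4.115 mg/L.
Y_obs = Y / (1 + k_d θ_c) = 0.667 / (1 + 0.116 × 15.3) = 0.667 / 2.775 = 0.2404.
Substrate removed = Q·(S₀ − S) = 34600 m³/d × (138 − 4.11) g/m³ = 4.63×10^6 g/d = 4633 kg/d.
Net biomass production P_X = Y_obs × Q·(S₀ − S) = 0.2404 × 4633 = 1114 kg VSS/d.

P_X ≈ 1110 kg VSS/d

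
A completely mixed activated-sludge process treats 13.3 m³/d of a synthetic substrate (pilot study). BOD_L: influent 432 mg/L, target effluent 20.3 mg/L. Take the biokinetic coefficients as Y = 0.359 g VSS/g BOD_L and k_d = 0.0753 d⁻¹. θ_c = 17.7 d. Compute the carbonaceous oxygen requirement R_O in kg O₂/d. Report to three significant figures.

The observed yield is Y_obs = Y/(1 + k_d·θ_c) = 0.359 / (1 + 0.0753 × 17.7) = 0.359 / 2.333 = 0.1539 g VSS per g BOD_L removed.
Substrate removed = Q·(S₀ − S) = 13.3 m³/d × (432 − 20.3) g/m³ = 5.48×10^3 g/d = 5.476 kg/d.
P_X = Y_obs·Q·(S₀ − S) = 0.1539 × 5.476 = 0.8427 kg VSS/d.
R_O = Q·(S₀ − S) − 1.42·P_X = 5.476 − 1.42 × 0.8427 = 4.279 kg O₂/d.

R_O ≈ 4.28 kg O₂/d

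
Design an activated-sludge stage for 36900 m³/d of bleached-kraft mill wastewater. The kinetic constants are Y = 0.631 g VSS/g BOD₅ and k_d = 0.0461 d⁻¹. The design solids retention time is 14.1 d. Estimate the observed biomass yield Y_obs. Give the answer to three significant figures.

Observed yield with endogenous decay: Y_obs = Y / (1 + k_d·θ_c) = 0.631 / (1 + 0.0461 × 14.1) = 0.631 / 1.650 = 0.3824 g VSS/g BOD₅.

Y_obs ≈ 0.382 g VSS/g BOD₅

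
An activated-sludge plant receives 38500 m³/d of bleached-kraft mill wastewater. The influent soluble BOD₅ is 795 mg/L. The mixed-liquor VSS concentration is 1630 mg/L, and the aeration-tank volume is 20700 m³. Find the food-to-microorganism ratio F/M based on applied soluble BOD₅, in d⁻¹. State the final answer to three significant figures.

F/M = applied load / biomass = Q·S₀/(V·X) = 38500 × 795 / (20700 × 1630) = 0.9071 d⁻¹.

F/M ≈ 0.907 d⁻¹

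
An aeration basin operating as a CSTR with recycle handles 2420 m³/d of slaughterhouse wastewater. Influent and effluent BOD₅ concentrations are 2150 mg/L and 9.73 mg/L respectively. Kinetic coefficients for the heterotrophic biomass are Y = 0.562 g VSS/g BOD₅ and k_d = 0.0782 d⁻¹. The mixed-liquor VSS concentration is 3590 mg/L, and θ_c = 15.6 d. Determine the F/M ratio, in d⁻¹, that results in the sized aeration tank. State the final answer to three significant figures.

F/M ≈ 0.254 d⁻¹

From the SRT design equation V = Y Q (S₀−S) θ_c / [X (1 + k_d θ_c)] = 0.562 × 2420 × (2150 − 9.73) × 15.6 / [3590 × (1 + 0.0782 × 15.6)] = 4.54×10^7 / 7970 = 5698 m³.
Food-to-microorganism ratio F/M = Q S₀ / (V X) = 2420 × 2150 / (5698 × 3590) = 0.2544 d⁻¹.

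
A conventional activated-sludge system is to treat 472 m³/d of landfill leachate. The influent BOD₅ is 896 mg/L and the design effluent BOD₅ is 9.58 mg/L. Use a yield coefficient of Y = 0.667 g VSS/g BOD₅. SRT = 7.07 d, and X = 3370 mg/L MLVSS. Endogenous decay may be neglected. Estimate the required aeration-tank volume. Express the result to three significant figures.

With k_d = 0 the design equation reduces to V = Y Q (S₀−S) θ_c / X = 0.667 × 472 × (896 − 9.58) × 7.07 / 3370 = 585.5 m³.

V ≈ 585 m³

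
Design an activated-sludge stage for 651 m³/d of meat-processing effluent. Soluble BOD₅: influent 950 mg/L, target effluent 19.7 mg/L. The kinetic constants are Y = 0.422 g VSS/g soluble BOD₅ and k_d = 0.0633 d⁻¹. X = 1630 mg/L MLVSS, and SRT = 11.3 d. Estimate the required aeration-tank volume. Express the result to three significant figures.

V ≈ 1030 m³

From the SRT design equation V = Y Q (S₀−S) θ_c / [X (1 + k_d θ_c)] = 0.422 × 651 × (950 − 19.7) × 11.3 / [1630 × (1 + 0.0633 × 11.3)] = 2.89×10^6 / 2796 = 1033 m³.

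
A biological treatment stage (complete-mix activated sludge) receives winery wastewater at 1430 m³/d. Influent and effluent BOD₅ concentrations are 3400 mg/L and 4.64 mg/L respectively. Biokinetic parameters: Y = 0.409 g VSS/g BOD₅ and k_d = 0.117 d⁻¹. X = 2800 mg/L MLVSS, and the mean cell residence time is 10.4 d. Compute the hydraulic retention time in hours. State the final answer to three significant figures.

τ ≈ 55.8 h

From the SRT design equation V = Y Q (S₀−S) θ_c / [X (1 + k_d θ_c)] = 0.409 × 1430 × (3400 − 4.64) × 10.4 / [2800 × (1 + 0.117 × 10.4)] = 2.07×10^7 / 6207 = 3327 m³.
HRT = V/Q = 3327 m³ / 1430 m³·d⁻¹ = 2.327 d × 24 = 55.84 h.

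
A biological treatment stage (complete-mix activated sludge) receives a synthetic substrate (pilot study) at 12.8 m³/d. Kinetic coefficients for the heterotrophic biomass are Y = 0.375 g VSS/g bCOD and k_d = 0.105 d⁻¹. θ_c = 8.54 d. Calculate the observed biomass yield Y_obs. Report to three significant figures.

Y_obs ≈ 0.198 g VSS/g bCOD

Observed yield with endogenous decay: Y_obs = Y / (1 + k_d·θ_c) = 0.375 / (1 + 0.105 × 8.54) = 0.375 / 1.897 = 0.1977 g VSS/g bCOD.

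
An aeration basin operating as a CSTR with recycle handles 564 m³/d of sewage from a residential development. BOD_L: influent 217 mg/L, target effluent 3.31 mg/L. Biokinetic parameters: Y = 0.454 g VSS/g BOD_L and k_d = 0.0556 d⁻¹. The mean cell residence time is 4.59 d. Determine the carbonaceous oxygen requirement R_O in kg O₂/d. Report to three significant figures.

Y_obs = Y / (1 + k_d θ_c) = 0.454 / (1 + 0.0556 × 4.59) = 0.454 / 1.255 = 0.3617.
Q·(S₀ − S) = 564 × (217 − 3.31) × 10⁻³ = 120.5 kg/d removed.
Net sludge production P_X = 0.3617 × 120.5 = 43.59 kg VSS/d.
R_O = Q·(S₀ − S) − 1.42·P_X = 120.5 − 1.42 × 43.59 = 58.62 kg O₂/d.

R_O ≈ 58.6 kg O₂/d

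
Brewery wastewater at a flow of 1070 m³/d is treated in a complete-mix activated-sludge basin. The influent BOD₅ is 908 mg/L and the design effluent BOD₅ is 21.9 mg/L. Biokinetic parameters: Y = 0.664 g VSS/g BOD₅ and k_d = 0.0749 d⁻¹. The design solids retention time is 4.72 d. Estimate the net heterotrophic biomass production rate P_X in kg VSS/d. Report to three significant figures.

P_X ≈ 465 kg VSS/d

The observed yield is Y_obs = Y/(1 + k_d·θ_c) = 0.664 / (1 + 0.0749 × 4.72) = 0.664 / 1.354 = 0.4906 g VSS per g BOD₅ removed.
ΔS = 908 − 21.9 = 886.1 mg/L, so the substrate removal rate is 1070 × 886.1/1000 = 948.1 kg BOD₅/d.
Biomass produced: P_X = Y_obs·Q·ΔS = 0.4906 × 948.1 ≈ 465.1 kg VSS/d.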